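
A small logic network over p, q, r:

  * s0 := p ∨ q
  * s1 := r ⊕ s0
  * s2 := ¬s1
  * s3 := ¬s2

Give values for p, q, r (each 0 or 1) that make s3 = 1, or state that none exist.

s3 = ¬s2 must be 1, so s2 = 0.
Check with p=0 q=0 r=1:
s0 = p ∨ q = 0 ∨ 0 = 0
s1 = r ⊕ s0 = 1 ⊕ 0 = 1
s2 = ¬s1 = ¬1 = 0
s3 = ¬s2 = ¬0 = 1
So s3 = 1 as required.

p=0 q=0 r=1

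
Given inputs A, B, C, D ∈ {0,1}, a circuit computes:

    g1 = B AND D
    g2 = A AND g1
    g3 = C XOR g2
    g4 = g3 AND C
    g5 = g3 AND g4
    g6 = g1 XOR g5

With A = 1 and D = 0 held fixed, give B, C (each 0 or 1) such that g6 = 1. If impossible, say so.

g6 = g1 XOR g5 must be 1, so g1 and g5 differ.
Check with A = 1 and D = 0 and B=1, C=1:
g1 = B AND D = 1 AND 0 = 0
g2 = A AND g1 = 1 AND 0 = 0
g3 = C XOR g2 = 1 XOR 0 = 1
g4 = g3 AND C = 1 AND 1 = 1
g5 = g3 AND g4 = 1 AND 1 = 1
g6 = g1 XOR g5 = 0 XOR 1 = 1
So g6 = 1.

B=1, C=1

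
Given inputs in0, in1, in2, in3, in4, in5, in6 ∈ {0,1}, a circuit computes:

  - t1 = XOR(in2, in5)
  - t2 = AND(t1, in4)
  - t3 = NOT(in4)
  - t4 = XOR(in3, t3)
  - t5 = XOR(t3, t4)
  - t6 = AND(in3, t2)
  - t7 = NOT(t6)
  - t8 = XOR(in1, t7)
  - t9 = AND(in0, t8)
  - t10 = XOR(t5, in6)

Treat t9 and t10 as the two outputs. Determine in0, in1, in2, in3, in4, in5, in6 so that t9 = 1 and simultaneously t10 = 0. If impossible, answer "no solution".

Check with in0=1, in1=1, in2=0, in3=1, in4=1, in5=1, in6=1:
t1 = XOR(in2, in5) = XOR(0, 1) = 1
t2 = AND(t1, in4) = AND(1, 1) = 1
t3 = NOT(in4) = NOT 1 = 0
t4 = XOR(in3, t3) = XOR(1, 0) = 1
t5 = XOR(t3, t4) = XOR(0, 1) = 1
t6 = AND(in3, t2) = AND(1, 1) = 1
t7 = NOT(t6) = NOT 1 = 0
t8 = XOR(in1, t7) = XOR(1, 0) = 1
t9 = AND(in0, t8) = AND(1, 1) = 1
t10 = XOR(t5, in6) = XOR(1, 1) = 0
So t9 = 1 and t10 = 0.

in0=1, in1=1, in2=0, in3=1, in4=1, in5=1, in6=1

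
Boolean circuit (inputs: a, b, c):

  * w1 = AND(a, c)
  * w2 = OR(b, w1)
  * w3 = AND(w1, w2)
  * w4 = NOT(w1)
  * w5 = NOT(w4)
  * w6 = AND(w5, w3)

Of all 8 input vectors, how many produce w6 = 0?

6

w6 = AND(w5, w3) must be 0, so at least one of w5, w3 is 0.
Enumerating the 8 input combinations, 6 give w6 = 0 and 2 give w6 = 1.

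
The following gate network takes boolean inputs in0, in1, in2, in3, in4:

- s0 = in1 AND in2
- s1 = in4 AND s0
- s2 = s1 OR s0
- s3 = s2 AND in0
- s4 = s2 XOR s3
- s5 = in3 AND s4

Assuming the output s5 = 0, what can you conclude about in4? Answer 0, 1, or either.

either

Both values of in4 occur among assignments with s5 = 0:
  in4=0: in0=0, in1=0, in2=0, in3=0, in4=0
  in4=1: in0=0, in1=0, in2=0, in3=0, in4=1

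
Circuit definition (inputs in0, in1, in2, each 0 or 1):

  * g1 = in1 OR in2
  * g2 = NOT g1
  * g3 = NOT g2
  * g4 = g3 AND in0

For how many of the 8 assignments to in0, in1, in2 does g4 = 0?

g4 = g3 AND in0 must be 0, so at least one of g3, in0 is 0.
Satisfying assignments:
  in0=0, in1=0, in2=0
  in0=0, in1=0, in2=1
  in0=0, in1=1, in2=0
  in0=0, in1=1, in2=1
  in0=1, in1=0, in2=0

5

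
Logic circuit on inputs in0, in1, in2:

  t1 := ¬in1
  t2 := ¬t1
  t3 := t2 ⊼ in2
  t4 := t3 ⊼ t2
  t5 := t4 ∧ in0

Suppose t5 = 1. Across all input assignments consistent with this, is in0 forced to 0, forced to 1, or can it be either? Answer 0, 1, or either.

1

t5 = t4 ∧ in0 must be 1, so both t4 = 1 and in0 = 1.
t4 = t3 ⊼ t2 must be 1, so at least one of t3, t2 is 0.
Every assignment with t5 = 1 has in0 = 1; there are 3 such assignment(s).
  in0=1, in1=0, in2=0
  in0=1, in1=0, in2=1
  in0=1, in1=1, in2=1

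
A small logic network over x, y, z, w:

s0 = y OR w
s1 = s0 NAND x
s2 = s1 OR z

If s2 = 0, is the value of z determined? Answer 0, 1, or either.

s2 = s1 OR z must be 0, so both s1 = 0 and z = 0.
s1 = s0 NAND x must be 0, so both s0 = 1 and x = 1.
s0 = y OR w must be 1, so at least one of y, w is 1.
Every assignment with s2 = 0 has z = 0; there are 3 such assignment(s).
  x=1, y=0, z=0, w=1
  x=1, y=1, z=0, w=0
  x=1, y=1, z=0, w=1

0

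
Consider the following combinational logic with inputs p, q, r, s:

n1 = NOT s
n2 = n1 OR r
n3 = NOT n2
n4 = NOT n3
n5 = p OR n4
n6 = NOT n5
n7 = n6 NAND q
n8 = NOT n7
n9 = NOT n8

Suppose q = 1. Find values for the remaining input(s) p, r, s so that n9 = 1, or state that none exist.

n9 = NOT n8 must be 1, so n8 = 0.
n8 = NOT n7 must be 0, so n7 = 1.
Check with q = 1 and p=1, r=1, s=1:
n1 = NOT s = NOT 1 = 0
n2 = n1 OR r = 0 OR 1 = 1
n3 = NOT n2 = NOT 1 = 0
n4 = NOT n3 = NOT 0 = 1
n5 = p OR n4 = 1 OR 1 = 1
n6 = NOT n5 = NOT 1 = 0
n7 = n6 NAND q = 0 NAND 1 = 1
n8 = NOT n7 = NOT 1 = 0
n9 = NOT n8 = NOT 0 = 1
So n9 = 1.

p=1 r=1 s=1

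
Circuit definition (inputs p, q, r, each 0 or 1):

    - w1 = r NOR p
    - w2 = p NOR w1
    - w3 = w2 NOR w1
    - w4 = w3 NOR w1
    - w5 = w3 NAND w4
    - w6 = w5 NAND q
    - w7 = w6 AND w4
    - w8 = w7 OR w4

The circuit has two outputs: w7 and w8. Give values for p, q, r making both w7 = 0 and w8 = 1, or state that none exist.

Check with p=0, q=1, r=1:
w1 = r NOR p = 1 NOR 0 = 0
w2 = p NOR w1 = 0 NOR 0 = 1
w3 = w2 NOR w1 = 1 NOR 0 = 0
w4 = w3 NOR w1 = 0 NOR 0 = 1
w5 = w3 NAND w4 = 0 NAND 1 = 1
w6 = w5 NAND q = 1 NAND 1 = 0
w7 = w6 AND w4 = 0 AND 1 = 0
w8 = w7 OR w4 = 0 OR 1 = 1
So w7 = 0 and w8 = 1.

p=0, q=1, r=1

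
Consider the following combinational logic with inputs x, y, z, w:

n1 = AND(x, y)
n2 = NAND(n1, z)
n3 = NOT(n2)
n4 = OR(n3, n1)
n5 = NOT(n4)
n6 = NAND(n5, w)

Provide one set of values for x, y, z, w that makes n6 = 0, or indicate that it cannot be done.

x=0, y=1, z=1, w=1

n6 = NAND(n5, w) must be 0, so both n5 = 1 and w = 1.
n5 = NOT(n4) must be 1, so n4 = 0.
n4 = OR(n3, n1) must be 0, so both n3 = 0 and n1 = 0.
Check with x=0, y=1, z=1, w=1:
n1 = AND(x, y) = AND(0, 1) = 0
n2 = NAND(n1, z) = NAND(0, 1) = 1
n3 = NOT(n2) = NOT 1 = 0
n4 = OR(n3, n1) = OR(0, 0) = 0
n5 = NOT(n4) = NOT 0 = 1
n6 = NAND(n5, w) = NAND(1, 1) = 0
So n6 = 0 as required.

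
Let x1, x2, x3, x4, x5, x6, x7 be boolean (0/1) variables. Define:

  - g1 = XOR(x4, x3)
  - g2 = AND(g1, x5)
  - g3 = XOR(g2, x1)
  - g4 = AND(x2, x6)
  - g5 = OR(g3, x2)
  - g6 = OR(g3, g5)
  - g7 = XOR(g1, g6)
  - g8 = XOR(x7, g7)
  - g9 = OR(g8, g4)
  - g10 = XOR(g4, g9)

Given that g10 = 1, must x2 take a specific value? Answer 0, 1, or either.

Both values of x2 occur among assignments with g10 = 1:
  x2=0: x1=0, x2=0, x3=0, x4=0, x5=0, x6=0, x7=1
  x2=1: x1=0, x2=1, x3=0, x4=0, x5=0, x6=0, x7=0

either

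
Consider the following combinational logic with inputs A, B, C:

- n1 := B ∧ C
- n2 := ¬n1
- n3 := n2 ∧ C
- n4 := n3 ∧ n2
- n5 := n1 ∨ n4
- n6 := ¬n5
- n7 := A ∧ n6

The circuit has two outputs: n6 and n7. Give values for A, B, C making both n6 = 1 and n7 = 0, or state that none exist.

Check with A=0, B=1, C=0:
n1 = B ∧ C = 1 ∧ 0 = 0
n2 = ¬n1 = ¬0 = 1
n3 = n2 ∧ C = 1 ∧ 0 = 0
n4 = n3 ∧ n2 = 0 ∧ 1 = 0
n5 = n1 ∨ n4 = 0 ∨ 0 = 0
n6 = ¬n5 = ¬0 = 1
n7 = A ∧ n6 = 0 ∧ 1 = 0
So n6 = 1 and n7 = 0.

A=0, B=1, C=0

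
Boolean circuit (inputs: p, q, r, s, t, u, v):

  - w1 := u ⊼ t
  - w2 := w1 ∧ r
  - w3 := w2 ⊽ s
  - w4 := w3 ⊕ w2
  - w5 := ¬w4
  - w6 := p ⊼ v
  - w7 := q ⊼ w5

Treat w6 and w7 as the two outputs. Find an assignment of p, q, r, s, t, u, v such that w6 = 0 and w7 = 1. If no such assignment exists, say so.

p=1, q=0, r=1, s=1, t=0, u=0, v=1

Check with p=1, q=0, r=1, s=1, t=0, u=0, v=1:
w1 = u ⊼ t = 0 ⊼ 0 = 1
w2 = w1 ∧ r = 1 ∧ 1 = 1
w3 = w2 ⊽ s = 1 ⊽ 1 = 0
w4 = w3 ⊕ w2 = 0 ⊕ 1 = 1
w5 = ¬w4 = ¬1 = 0
w6 = p ⊼ v = 1 ⊼ 1 = 0
w7 = q ⊼ w5 = 0 ⊼ 0 = 1
So w6 = 0 and w7 = 1.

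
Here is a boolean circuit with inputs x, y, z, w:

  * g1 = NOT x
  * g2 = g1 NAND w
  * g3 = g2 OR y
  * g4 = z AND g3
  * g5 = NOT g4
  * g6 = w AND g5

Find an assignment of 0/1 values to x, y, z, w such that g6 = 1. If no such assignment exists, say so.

Check with x=0, y=1, z=0, w=1:
g1 = NOT x = NOT 0 = 1
g2 = g1 NAND w = 1 NAND 1 = 0
g3 = g2 OR y = 0 OR 1 = 1
g4 = z AND g3 = 0 AND 1 = 0
g5 = NOT g4 = NOT 0 = 1
g6 = w AND g5 = 1 AND 1 = 1
So g6 = 1 as required.

x=0, y=1, z=0, w=1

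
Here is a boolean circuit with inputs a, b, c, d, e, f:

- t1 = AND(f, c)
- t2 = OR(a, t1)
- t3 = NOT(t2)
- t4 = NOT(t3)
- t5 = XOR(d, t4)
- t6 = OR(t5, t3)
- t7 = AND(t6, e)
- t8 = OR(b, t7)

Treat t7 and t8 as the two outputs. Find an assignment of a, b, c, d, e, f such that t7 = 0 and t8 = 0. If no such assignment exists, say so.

Check with a=1, b=0, c=1, d=1, e=1, f=0:
t1 = AND(f, c) = AND(0, 1) = 0
t2 = OR(a, t1) = OR(1, 0) = 1
t3 = NOT(t2) = NOT 1 = 0
t4 = NOT(t3) = NOT 0 = 1
t5 = XOR(d, t4) = XOR(1, 1) = 0
t6 = OR(t5, t3) = OR(0, 0) = 0
t7 = AND(t6, e) = AND(0, 1) = 0
t8 = OR(b, t7) = OR(0, 0) = 0
So t7 = 0 and t8 = 0.

a=1, b=0, c=1, d=1, e=1, f=0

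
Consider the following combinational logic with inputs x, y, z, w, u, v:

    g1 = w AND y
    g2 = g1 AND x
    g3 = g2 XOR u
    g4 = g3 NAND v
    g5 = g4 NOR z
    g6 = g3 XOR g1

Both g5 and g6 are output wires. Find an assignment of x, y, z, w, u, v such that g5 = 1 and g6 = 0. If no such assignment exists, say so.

x=0, y=1, z=0, w=1, u=1, v=1

Check with x=0, y=1, z=0, w=1, u=1, v=1:
g1 = w AND y = 1 AND 1 = 1
g2 = g1 AND x = 1 AND 0 = 0
g3 = g2 XOR u = 0 XOR 1 = 1
g4 = g3 NAND v = 1 NAND 1 = 0
g5 = g4 NOR z = 0 NOR 0 = 1
g6 = g3 XOR g1 = 1 XOR 1 = 0
So g5 = 1 and g6 = 0.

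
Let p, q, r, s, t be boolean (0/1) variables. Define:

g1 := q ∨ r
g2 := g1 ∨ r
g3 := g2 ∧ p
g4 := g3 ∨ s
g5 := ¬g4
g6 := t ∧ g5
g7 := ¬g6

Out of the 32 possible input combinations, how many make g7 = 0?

5

g7 = ¬g6 must be 0, so g6 = 1.
g6 = t ∧ g5 must be 1, so both t = 1 and g5 = 1.
Satisfying assignments:
  p=0, q=0, r=0, s=0, t=1
  p=0, q=0, r=1, s=0, t=1
  p=0, q=1, r=0, s=0, t=1
  p=0, q=1, r=1, s=0, t=1
  p=1, q=0, r=0, s=0, t=1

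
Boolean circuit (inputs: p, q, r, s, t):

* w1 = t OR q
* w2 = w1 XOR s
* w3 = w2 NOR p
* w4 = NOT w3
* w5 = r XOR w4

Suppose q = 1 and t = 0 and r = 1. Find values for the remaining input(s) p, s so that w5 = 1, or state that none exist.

w5 = r XOR w4 must be 1, so r and w4 differ.
Check with q = 1 and t = 0 and r = 1 and p=0, s=1:
w1 = t OR q = 0 OR 1 = 1
w2 = w1 XOR s = 1 XOR 1 = 0
w3 = w2 NOR p = 0 NOR 0 = 1
w4 = NOT w3 = NOT 1 = 0
w5 = r XOR w4 = 1 XOR 0 = 1
So w5 = 1.

p=0, s=1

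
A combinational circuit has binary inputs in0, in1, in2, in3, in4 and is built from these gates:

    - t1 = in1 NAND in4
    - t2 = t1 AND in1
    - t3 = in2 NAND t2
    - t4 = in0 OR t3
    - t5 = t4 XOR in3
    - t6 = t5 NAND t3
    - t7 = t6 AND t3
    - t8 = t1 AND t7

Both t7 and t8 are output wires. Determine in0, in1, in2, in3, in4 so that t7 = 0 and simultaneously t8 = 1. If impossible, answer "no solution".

Across all 32 input combinations, none give both t7 = 0 and t8 = 1.

no solution exists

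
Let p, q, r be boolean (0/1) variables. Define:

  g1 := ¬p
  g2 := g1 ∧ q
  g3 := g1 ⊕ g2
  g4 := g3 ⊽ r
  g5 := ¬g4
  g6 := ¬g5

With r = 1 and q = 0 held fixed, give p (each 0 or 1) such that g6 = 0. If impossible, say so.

g6 = ¬g5 must be 0, so g5 = 1.
Check with r = 1 and q = 0 and p=1:
g1 = ¬p = ¬1 = 0
g2 = g1 ∧ q = 0 ∧ 0 = 0
g3 = g1 ⊕ g2 = 0 ⊕ 0 = 0
g4 = g3 ⊽ r = 0 ⊽ 1 = 0
g5 = ¬g4 = ¬0 = 1
g6 = ¬g5 = ¬1 = 0
So g6 = 0.

p=1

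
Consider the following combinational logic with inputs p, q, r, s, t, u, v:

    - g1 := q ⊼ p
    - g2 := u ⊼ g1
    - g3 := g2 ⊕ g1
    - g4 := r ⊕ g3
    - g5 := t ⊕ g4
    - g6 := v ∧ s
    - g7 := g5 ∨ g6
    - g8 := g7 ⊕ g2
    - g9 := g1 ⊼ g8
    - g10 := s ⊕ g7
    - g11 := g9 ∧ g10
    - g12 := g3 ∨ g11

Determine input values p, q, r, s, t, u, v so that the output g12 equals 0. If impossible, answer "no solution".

p=0, q=1, r=1, s=1, t=1, u=0, v=0

Check with p=0, q=1, r=1, s=1, t=1, u=0, v=0:
g1 = q ⊼ p = 1 ⊼ 0 = 1
g2 = u ⊼ g1 = 0 ⊼ 1 = 1
g3 = g2 ⊕ g1 = 1 ⊕ 1 = 0
g4 = r ⊕ g3 = 1 ⊕ 0 = 1
g5 = t ⊕ g4 = 1 ⊕ 1 = 0
g6 = v ∧ s = 0 ∧ 1 = 0
g7 = g5 ∨ g6 = 0 ∨ 0 = 0
g8 = g7 ⊕ g2 = 0 ⊕ 1 = 1
g9 = g1 ⊼ g8 = 1 ⊼ 1 = 0
g10 = s ⊕ g7 = 1 ⊕ 0 = 1
g11 = g9 ∧ g10 = 0 ∧ 1 = 0
g12 = g3 ∨ g11 = 0 ∨ 0 = 0
So g12 = 0 as required.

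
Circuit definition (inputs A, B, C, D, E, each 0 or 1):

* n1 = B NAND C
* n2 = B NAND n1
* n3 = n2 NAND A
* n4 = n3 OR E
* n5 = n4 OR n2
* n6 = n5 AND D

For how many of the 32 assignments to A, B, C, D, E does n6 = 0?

16

n6 = n5 AND D must be 0, so at least one of n5, D is 0.
Enumerating the 32 input combinations, 16 give n6 = 0 and 16 give n6 = 1.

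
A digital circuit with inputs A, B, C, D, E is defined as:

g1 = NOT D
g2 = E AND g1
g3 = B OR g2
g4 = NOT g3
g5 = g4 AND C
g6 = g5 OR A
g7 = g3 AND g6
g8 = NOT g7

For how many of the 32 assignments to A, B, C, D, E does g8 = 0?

g8 = NOT g7 must be 0, so g7 = 1.
Enumerating the 32 input combinations, 10 give g8 = 0 and 22 give g8 = 1.

10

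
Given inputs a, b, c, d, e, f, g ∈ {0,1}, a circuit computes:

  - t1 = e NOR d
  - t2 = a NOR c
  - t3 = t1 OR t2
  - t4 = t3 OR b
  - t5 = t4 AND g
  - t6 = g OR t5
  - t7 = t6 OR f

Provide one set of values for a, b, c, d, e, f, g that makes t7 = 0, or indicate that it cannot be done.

a=0, b=0, c=1, d=1, e=1, f=0, g=0

t7 = t6 OR f must be 0, so both t6 = 0 and f = 0.
Check with a=0, b=0, c=1, d=1, e=1, f=0, g=0:
t1 = e NOR d = 1 NOR 1 = 0
t2 = a NOR c = 0 NOR 1 = 0
t3 = t1 OR t2 = 0 OR 0 = 0
t4 = t3 OR b = 0 OR 0 = 0
t5 = t4 AND g = 0 AND 0 = 0
t6 = g OR t5 = 0 OR 0 = 0
t7 = t6 OR f = 0 OR 0 = 0
So t7 = 0 as required.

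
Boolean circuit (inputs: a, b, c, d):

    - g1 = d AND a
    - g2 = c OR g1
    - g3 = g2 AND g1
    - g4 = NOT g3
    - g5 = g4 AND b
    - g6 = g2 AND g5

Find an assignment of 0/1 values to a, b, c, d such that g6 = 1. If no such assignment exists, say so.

g6 = g2 AND g5 must be 1, so both g2 = 1 and g5 = 1.
Check with a=0, b=1, c=1, d=1:
g1 = d AND a = 1 AND 0 = 0
g2 = c OR g1 = 1 OR 0 = 1
g3 = g2 AND g1 = 1 AND 0 = 0
g4 = NOT g3 = NOT 0 = 1
g5 = g4 AND b = 1 AND 1 = 1
g6 = g2 AND g5 = 1 AND 1 = 1
So g6 = 1 as required.

a=0, b=1, c=1, d=1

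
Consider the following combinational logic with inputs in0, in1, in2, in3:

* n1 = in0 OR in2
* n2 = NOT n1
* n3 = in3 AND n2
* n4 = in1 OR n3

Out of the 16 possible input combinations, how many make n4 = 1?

n4 = in1 OR n3 must be 1, so at least one of in1, n3 is 1.
Enumerating the 16 input combinations, 9 give n4 = 1 and 7 give n4 = 0.

9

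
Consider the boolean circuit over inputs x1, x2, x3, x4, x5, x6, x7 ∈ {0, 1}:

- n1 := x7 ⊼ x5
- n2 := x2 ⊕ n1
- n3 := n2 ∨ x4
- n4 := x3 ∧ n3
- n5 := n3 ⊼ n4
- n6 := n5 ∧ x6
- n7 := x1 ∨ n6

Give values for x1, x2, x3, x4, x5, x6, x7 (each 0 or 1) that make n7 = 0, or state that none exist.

Check with x1=0 x2=1 x3=0 x4=1 x5=1 x6=0 x7=0:
n1 = x7 ⊼ x5 = 0 ⊼ 1 = 1
n2 = x2 ⊕ n1 = 1 ⊕ 1 = 0
n3 = n2 ∨ x4 = 0 ∨ 1 = 1
n4 = x3 ∧ n3 = 0 ∧ 1 = 0
n5 = n3 ⊼ n4 = 1 ⊼ 0 = 1
n6 = n5 ∧ x6 = 1 ∧ 0 = 0
n7 = x1 ∨ n6 = 0 ∨ 0 = 0
So n7 = 0 as required.

x1=0 x2=1 x3=0 x4=1 x5=1 x6=0 x7=0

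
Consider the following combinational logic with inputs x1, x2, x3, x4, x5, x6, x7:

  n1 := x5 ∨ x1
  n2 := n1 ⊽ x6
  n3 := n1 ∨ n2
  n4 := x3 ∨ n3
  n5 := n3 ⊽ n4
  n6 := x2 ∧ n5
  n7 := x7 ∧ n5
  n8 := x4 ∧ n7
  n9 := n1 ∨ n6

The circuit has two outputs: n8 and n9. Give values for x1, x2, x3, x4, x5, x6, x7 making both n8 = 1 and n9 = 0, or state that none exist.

x1=0 x2=0 x3=0 x4=1 x5=0 x6=1 x7=1

Check with x1=0 x2=0 x3=0 x4=1 x5=0 x6=1 x7=1:
n1 = x5 ∨ x1 = 0 ∨ 0 = 0
n2 = n1 ⊽ x6 = 0 ⊽ 1 = 0
n3 = n1 ∨ n2 = 0 ∨ 0 = 0
n4 = x3 ∨ n3 = 0 ∨ 0 = 0
n5 = n3 ⊽ n4 = 0 ⊽ 0 = 1
n6 = x2 ∧ n5 = 0 ∧ 1 = 0
n7 = x7 ∧ n5 = 1 ∧ 1 = 1
n8 = x4 ∧ n7 = 1 ∧ 1 = 1
n9 = n1 ∨ n6 = 0 ∨ 0 = 0
So n8 = 1 and n9 = 0.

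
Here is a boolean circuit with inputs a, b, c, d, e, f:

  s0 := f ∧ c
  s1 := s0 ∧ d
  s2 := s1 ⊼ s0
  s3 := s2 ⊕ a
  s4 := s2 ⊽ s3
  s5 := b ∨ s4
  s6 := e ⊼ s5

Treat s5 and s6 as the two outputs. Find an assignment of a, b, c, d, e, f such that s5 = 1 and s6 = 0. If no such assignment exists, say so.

a=0 b=1 c=1 d=0 e=1 f=1

Check with a=0 b=1 c=1 d=0 e=1 f=1:
s0 = f ∧ c = 1 ∧ 1 = 1
s1 = s0 ∧ d = 1 ∧ 0 = 0
s2 = s1 ⊼ s0 = 0 ⊼ 1 = 1
s3 = s2 ⊕ a = 1 ⊕ 0 = 1
s4 = s2 ⊽ s3 = 1 ⊽ 1 = 0
s5 = b ∨ s4 = 1 ∨ 0 = 1
s6 = e ⊼ s5 = 1 ⊼ 1 = 0
So s5 = 1 and s6 = 0.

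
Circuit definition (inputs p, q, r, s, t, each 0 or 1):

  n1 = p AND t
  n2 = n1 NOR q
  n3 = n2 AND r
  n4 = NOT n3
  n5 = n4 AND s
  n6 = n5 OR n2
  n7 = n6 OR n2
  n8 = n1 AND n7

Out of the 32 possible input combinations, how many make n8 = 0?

n8 = n1 AND n7 must be 0, so at least one of n1, n7 is 0.
Enumerating the 32 input combinations, 28 give n8 = 0 and 4 give n8 = 1.

28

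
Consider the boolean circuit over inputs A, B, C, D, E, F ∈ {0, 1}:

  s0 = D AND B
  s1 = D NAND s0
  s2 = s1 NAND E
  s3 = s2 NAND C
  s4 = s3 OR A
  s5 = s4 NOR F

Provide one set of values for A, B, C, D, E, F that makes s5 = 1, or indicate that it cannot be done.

Check with A=0, B=1, C=1, D=1, E=1, F=0:
s0 = D AND B = 1 AND 1 = 1
s1 = D NAND s0 = 1 NAND 1 = 0
s2 = s1 NAND E = 0 NAND 1 = 1
s3 = s2 NAND C = 1 NAND 1 = 0
s4 = s3 OR A = 0 OR 0 = 0
s5 = s4 NOR F = 0 NOR 0 = 1
So s5 = 1 as required.

A=0, B=1, C=1, D=1, E=1, F=0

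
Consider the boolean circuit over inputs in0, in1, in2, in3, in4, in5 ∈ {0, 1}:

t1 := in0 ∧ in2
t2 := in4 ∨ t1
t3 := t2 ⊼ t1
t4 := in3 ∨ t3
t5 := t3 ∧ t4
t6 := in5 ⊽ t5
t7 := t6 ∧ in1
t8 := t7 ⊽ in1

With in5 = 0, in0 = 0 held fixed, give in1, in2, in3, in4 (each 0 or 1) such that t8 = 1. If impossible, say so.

in1=0, in2=1, in3=0, in4=1

t8 = t7 ⊽ in1 must be 1, so both t7 = 0 and in1 = 0.
t7 = t6 ∧ in1 must be 0, so at least one of t6, in1 is 0.
Check with in5 = 0, in0 = 0 and in1=0, in2=1, in3=0, in4=1:
t1 = in0 ∧ in2 = 0 ∧ 1 = 0
t2 = in4 ∨ t1 = 1 ∨ 0 = 1
t3 = t2 ⊼ t1 = 1 ⊼ 0 = 1
t4 = in3 ∨ t3 = 0 ∨ 1 = 1
t5 = t3 ∧ t4 = 1 ∧ 1 = 1
t6 = in5 ⊽ t5 = 0 ⊽ 1 = 0
t7 = t6 ∧ in1 = 0 ∧ 0 = 0
t8 = t7 ⊽ in1 = 0 ⊽ 0 = 1
So t8 = 1.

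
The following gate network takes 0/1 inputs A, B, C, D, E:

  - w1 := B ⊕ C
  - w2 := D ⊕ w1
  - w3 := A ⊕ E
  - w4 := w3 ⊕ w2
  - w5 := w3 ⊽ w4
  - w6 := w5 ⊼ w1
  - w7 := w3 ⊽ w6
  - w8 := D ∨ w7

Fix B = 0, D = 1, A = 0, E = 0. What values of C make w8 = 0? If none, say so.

With B = 0, D = 1, A = 0, E = 0 fixed, none of the 2 settings of C give w8 = 0.
For example, with C=0:
w1 = B ⊕ C = 0 ⊕ 0 = 0
w2 = D ⊕ w1 = 1 ⊕ 0 = 1
w3 = A ⊕ E = 0 ⊕ 0 = 0
w4 = w3 ⊕ w2 = 0 ⊕ 1 = 1
w5 = w3 ⊽ w4 = 0 ⊽ 1 = 0
w6 = w5 ⊼ w1 = 0 ⊼ 0 = 1
w7 = w3 ⊽ w6 = 0 ⊽ 1 = 0
w8 = D ∨ w7 = 1 ∨ 0 = 1
giving w8 = 1 ≠ 0.

no solution exists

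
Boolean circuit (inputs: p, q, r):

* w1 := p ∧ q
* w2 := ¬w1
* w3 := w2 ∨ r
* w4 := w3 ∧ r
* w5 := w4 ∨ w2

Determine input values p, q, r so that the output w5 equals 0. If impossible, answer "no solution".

p=1, q=1, r=0

w5 = w4 ∨ w2 must be 0, so both w4 = 0 and w2 = 0.
w4 = w3 ∧ r must be 0, so at least one of w3, r is 0.
w2 = ¬w1 must be 0, so w1 = 1.
Check with p=1, q=1, r=0:
w1 = p ∧ q = 1 ∧ 1 = 1
w2 = ¬w1 = ¬1 = 0
w3 = w2 ∨ r = 0 ∨ 0 = 0
w4 = w3 ∧ r = 0 ∧ 0 = 0
w5 = w4 ∨ w2 = 0 ∨ 0 = 0
So w5 = 0 as required.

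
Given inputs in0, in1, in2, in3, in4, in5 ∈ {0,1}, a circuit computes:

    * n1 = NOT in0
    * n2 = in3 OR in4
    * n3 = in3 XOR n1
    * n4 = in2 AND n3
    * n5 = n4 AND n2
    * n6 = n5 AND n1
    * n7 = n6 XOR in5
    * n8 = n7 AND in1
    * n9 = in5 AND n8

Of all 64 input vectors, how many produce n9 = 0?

n9 = in5 AND n8 must be 0, so at least one of in5, n8 is 0.
Enumerating the 64 input combinations, 49 give n9 = 0 and 15 give n9 = 1.

49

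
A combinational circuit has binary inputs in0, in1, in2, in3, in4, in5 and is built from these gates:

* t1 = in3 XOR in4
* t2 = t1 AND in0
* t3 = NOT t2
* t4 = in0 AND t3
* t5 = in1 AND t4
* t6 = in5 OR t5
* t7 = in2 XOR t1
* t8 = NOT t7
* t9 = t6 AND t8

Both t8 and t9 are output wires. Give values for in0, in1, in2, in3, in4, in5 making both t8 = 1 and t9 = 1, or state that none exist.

in0=1, in1=1, in2=0, in3=0, in4=0, in5=1

Check with in0=1, in1=1, in2=0, in3=0, in4=0, in5=1:
t1 = in3 XOR in4 = 0 XOR 0 = 0
t2 = t1 AND in0 = 0 AND 1 = 0
t3 = NOT t2 = NOT 0 = 1
t4 = in0 AND t3 = 1 AND 1 = 1
t5 = in1 AND t4 = 1 AND 1 = 1
t6 = in5 OR t5 = 1 OR 1 = 1
t7 = in2 XOR t1 = 0 XOR 0 = 0
t8 = NOT t7 = NOT 0 = 1
t9 = t6 AND t8 = 1 AND 1 = 1
So t8 = 1 and t9 = 1.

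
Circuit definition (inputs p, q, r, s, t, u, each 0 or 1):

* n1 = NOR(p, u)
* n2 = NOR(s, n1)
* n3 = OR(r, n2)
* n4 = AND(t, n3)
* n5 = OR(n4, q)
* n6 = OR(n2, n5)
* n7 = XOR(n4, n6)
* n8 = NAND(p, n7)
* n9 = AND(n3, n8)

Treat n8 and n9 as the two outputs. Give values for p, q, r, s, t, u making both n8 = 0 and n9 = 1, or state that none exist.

Across all 64 input combinations, none give both n8 = 0 and n9 = 1.

no solution exists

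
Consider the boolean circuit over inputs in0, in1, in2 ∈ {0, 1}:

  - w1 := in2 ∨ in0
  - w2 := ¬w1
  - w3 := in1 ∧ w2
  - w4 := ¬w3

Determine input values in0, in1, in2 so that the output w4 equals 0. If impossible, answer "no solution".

in0=0, in1=1, in2=0

w4 = ¬w3 must be 0, so w3 = 1.
w3 = in1 ∧ w2 must be 1, so both in1 = 1 and w2 = 1.
w2 = ¬w1 must be 1, so w1 = 0.
Check with in0=0, in1=1, in2=0:
w1 = in2 ∨ in0 = 0 ∨ 0 = 0
w2 = ¬w1 = ¬0 = 1
w3 = in1 ∧ w2 = 1 ∧ 1 = 1
w4 = ¬w3 = ¬1 = 0
So w4 = 0 as required.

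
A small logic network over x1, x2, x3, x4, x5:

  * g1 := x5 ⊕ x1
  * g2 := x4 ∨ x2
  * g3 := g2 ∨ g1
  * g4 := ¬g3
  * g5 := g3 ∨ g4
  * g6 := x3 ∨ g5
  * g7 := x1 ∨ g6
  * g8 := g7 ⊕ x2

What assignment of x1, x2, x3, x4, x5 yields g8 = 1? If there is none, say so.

x1=1, x2=0, x3=1, x4=0, x5=0

Check with x1=1, x2=0, x3=1, x4=0, x5=0:
g1 = x5 ⊕ x1 = 0 ⊕ 1 = 1
g2 = x4 ∨ x2 = 0 ∨ 0 = 0
g3 = g2 ∨ g1 = 0 ∨ 1 = 1
g4 = ¬g3 = ¬1 = 0
g5 = g3 ∨ g4 = 1 ∨ 0 = 1
g6 = x3 ∨ g5 = 1 ∨ 1 = 1
g7 = x1 ∨ g6 = 1 ∨ 1 = 1
g8 = g7 ⊕ x2 = 1 ⊕ 0 = 1
So g8 = 1 as required.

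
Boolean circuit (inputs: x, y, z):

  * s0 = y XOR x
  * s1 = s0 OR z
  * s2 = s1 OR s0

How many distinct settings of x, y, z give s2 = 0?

2

s2 = s1 OR s0 must be 0, so both s1 = 0 and s0 = 0.
s1 = s0 OR z must be 0, so both s0 = 0 and z = 0.
s0 = y XOR x must be 0, so y and x are equal.
Satisfying assignments:
  x=0, y=0, z=0
  x=1, y=1, z=0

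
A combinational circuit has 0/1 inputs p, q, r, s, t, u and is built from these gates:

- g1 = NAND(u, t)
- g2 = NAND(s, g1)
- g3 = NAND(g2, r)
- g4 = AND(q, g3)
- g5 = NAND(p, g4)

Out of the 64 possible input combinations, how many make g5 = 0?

g5 = NAND(p, g4) must be 0, so both p = 1 and g4 = 1.
Enumerating the 64 input combinations, 11 give g5 = 0 and 53 give g5 = 1.

11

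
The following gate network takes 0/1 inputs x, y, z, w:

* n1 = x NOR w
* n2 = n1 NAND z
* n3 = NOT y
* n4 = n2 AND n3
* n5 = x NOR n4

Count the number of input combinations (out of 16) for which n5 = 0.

11

n5 = x NOR n4 must be 0, so at least one of x, n4 is 1.
Enumerating the 16 input combinations, 11 give n5 = 0 and 5 give n5 = 1.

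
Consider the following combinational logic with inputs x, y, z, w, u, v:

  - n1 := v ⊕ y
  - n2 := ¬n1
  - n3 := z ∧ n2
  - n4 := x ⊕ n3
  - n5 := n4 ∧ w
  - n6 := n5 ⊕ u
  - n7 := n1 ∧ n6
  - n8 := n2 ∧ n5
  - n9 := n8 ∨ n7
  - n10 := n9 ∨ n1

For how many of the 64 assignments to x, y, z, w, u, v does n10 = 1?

40

n10 = n9 ∨ n1 must be 1, so at least one of n9, n1 is 1.
Enumerating the 64 input combinations, 40 give n10 = 1 and 24 give n10 = 0.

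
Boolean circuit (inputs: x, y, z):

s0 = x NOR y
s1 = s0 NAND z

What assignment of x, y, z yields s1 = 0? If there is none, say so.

x=0, y=0, z=1

s1 = s0 NAND z must be 0, so both s0 = 1 and z = 1.
Check with x=0, y=0, z=1:
s0 = x NOR y = 0 NOR 0 = 1
s1 = s0 NAND z = 1 NAND 1 = 0
So s1 = 0 as required.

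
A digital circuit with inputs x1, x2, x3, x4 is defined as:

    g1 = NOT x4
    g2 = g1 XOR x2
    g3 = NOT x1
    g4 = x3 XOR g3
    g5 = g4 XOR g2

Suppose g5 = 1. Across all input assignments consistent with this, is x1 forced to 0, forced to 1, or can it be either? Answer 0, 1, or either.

either

Both values of x1 occur among assignments with g5 = 1:
  x1=0: x1=0, x2=0, x3=0, x4=1
  x1=1: x1=1, x2=0, x3=0, x4=0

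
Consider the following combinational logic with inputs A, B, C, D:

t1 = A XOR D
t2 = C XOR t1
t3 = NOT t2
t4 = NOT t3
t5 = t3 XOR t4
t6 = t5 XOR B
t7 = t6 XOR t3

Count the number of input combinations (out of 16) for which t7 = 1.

t7 = t6 XOR t3 must be 1, so t6 and t3 differ.
Enumerating the 16 input combinations, 8 give t7 = 1 and 8 give t7 = 0.

8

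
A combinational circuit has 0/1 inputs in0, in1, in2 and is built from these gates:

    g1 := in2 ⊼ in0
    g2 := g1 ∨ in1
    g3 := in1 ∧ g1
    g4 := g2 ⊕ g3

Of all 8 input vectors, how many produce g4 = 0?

g4 = g2 ⊕ g3 must be 0, so g2 and g3 are equal.
Satisfying assignments:
  in0=0, in1=1, in2=0
  in0=0, in1=1, in2=1
  in0=1, in1=0, in2=1
  in0=1, in1=1, in2=0

4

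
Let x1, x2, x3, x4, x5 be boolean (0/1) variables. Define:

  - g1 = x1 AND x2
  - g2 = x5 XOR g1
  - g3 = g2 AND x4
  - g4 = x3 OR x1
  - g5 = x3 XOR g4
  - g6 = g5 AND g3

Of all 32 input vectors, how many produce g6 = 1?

2

g6 = g5 AND g3 must be 1, so both g5 = 1 and g3 = 1.
Satisfying assignments:
  x1=1, x2=0, x3=0, x4=1, x5=1
  x1=1, x2=1, x3=0, x4=1, x5=0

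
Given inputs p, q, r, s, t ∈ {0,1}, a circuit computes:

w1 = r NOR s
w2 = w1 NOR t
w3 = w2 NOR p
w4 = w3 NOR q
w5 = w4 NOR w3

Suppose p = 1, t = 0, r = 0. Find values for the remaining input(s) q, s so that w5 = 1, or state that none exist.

Check with p = 1, t = 0, r = 0 and q=1, s=0:
w1 = r NOR s = 0 NOR 0 = 1
w2 = w1 NOR t = 1 NOR 0 = 0
w3 = w2 NOR p = 0 NOR 1 = 0
w4 = w3 NOR q = 0 NOR 1 = 0
w5 = w4 NOR w3 = 0 NOR 0 = 1
So w5 = 1.

q=1, s=0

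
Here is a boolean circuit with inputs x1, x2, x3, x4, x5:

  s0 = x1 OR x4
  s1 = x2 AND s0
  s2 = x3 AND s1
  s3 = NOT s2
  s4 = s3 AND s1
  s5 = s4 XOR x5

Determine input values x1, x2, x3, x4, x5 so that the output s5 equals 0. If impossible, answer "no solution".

x1=0, x2=1, x3=1, x4=0, x5=0

Check with x1=0, x2=1, x3=1, x4=0, x5=0:
s0 = x1 OR x4 = 0 OR 0 = 0
s1 = x2 AND s0 = 1 AND 0 = 0
s2 = x3 AND s1 = 1 AND 0 = 0
s3 = NOT s2 = NOT 0 = 1
s4 = s3 AND s1 = 1 AND 0 = 0
s5 = s4 XOR x5 = 0 XOR 0 = 0
So s5 = 0 as required.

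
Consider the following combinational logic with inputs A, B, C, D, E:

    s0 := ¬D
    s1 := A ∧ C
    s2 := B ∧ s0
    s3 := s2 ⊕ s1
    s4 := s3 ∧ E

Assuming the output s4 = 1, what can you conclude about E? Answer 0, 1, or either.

1

s4 = s3 ∧ E must be 1, so both s3 = 1 and E = 1.
s3 = s2 ⊕ s1 must be 1, so s2 and s1 differ.
Every assignment with s4 = 1 has E = 1; there are 6 such assignment(s).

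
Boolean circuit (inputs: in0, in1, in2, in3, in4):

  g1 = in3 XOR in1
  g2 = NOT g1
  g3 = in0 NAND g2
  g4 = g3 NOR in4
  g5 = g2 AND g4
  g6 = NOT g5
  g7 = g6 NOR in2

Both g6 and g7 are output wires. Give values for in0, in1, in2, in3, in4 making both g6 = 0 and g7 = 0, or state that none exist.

Check with in0=1 in1=1 in2=1 in3=1 in4=0:
g1 = in3 XOR in1 = 1 XOR 1 = 0
g2 = NOT g1 = NOT 0 = 1
g3 = in0 NAND g2 = 1 NAND 1 = 0
g4 = g3 NOR in4 = 0 NOR 0 = 1
g5 = g2 AND g4 = 1 AND 1 = 1
g6 = NOT g5 = NOT 1 = 0
g7 = g6 NOR in2 = 0 NOR 1 = 0
So g6 = 0 and g7 = 0.

in0=1 in1=1 in2=1 in3=1 in4=0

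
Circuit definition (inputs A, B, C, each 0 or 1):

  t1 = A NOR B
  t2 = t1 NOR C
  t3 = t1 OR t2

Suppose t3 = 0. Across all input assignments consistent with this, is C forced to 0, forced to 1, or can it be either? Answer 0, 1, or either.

t3 = t1 OR t2 must be 0, so both t1 = 0 and t2 = 0.
Every assignment with t3 = 0 has C = 1; there are 3 such assignment(s).
  A=0, B=1, C=1
  A=1, B=0, C=1
  A=1, B=1, C=1

1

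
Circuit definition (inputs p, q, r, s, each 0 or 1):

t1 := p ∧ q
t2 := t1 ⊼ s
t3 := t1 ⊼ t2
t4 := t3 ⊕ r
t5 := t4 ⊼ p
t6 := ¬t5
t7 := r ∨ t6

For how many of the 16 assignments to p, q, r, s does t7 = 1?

11

t7 = r ∨ t6 must be 1, so at least one of r, t6 is 1.
Enumerating the 16 input combinations, 11 give t7 = 1 and 5 give t7 = 0.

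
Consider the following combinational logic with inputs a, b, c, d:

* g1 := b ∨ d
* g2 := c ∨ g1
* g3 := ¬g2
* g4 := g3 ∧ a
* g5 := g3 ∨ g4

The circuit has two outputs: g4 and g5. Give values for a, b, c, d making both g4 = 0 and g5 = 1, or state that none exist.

a=0, b=0, c=0, d=0

Check with a=0, b=0, c=0, d=0:
g1 = b ∨ d = 0 ∨ 0 = 0
g2 = c ∨ g1 = 0 ∨ 0 = 0
g3 = ¬g2 = ¬0 = 1
g4 = g3 ∧ a = 1 ∧ 0 = 0
g5 = g3 ∨ g4 = 1 ∨ 0 = 1
So g4 = 0 and g5 = 1.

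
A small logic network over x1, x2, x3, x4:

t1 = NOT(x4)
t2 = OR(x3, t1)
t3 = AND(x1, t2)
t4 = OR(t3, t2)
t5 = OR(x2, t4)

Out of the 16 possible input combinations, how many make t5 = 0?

2

t5 = OR(x2, t4) must be 0, so both x2 = 0 and t4 = 0.
t4 = OR(t3, t2) must be 0, so both t3 = 0 and t2 = 0.
Satisfying assignments:
  x1=0, x2=0, x3=0, x4=1
  x1=1, x2=0, x3=0, x4=1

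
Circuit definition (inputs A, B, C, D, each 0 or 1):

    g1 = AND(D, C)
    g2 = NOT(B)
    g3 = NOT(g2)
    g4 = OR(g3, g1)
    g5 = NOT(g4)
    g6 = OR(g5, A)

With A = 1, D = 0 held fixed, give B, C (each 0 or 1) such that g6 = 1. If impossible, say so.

B=1, C=1

Check with A = 1, D = 0 and B=1, C=1:
g1 = AND(D, C) = AND(0, 1) = 0
g2 = NOT(B) = NOT 1 = 0
g3 = NOT(g2) = NOT 0 = 1
g4 = OR(g3, g1) = OR(1, 0) = 1
g5 = NOT(g4) = NOT 1 = 0
g6 = OR(g5, A) = OR(0, 1) = 1
So g6 = 1.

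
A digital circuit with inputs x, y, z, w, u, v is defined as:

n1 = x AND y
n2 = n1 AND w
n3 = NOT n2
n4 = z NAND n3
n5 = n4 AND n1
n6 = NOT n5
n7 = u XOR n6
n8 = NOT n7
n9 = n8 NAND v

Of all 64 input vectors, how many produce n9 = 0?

16

n9 = n8 NAND v must be 0, so both n8 = 1 and v = 1.
n8 = NOT n7 must be 1, so n7 = 0.
n7 = u XOR n6 must be 0, so u and n6 are equal.
Enumerating the 64 input combinations, 16 give n9 = 0 and 48 give n9 = 1.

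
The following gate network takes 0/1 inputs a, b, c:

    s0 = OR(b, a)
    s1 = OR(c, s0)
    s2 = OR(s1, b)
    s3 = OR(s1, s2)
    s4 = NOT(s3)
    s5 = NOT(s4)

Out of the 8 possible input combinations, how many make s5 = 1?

s5 = NOT(s4) must be 1, so s4 = 0.
s4 = NOT(s3) must be 0, so s3 = 1.
Enumerating the 8 input combinations, 7 give s5 = 1 and 1 give s5 = 0.

7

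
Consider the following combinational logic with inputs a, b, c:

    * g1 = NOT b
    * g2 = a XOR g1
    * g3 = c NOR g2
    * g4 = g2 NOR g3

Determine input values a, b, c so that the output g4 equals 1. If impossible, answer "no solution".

Check with a=0 b=1 c=1:
g1 = NOT b = NOT 1 = 0
g2 = a XOR g1 = 0 XOR 0 = 0
g3 = c NOR g2 = 1 NOR 0 = 0
g4 = g2 NOR g3 = 0 NOR 0 = 1
So g4 = 1 as required.

a=0 b=1 c=1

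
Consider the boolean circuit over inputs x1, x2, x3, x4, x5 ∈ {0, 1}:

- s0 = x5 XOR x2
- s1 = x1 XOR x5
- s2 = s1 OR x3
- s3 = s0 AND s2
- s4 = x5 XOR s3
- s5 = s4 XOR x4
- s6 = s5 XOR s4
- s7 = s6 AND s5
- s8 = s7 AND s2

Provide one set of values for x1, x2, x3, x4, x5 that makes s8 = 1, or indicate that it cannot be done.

Check with x1=0 x2=0 x3=0 x4=1 x5=1:
s0 = x5 XOR x2 = 1 XOR 0 = 1
s1 = x1 XOR x5 = 0 XOR 1 = 1
s2 = s1 OR x3 = 1 OR 0 = 1
s3 = s0 AND s2 = 1 AND 1 = 1
s4 = x5 XOR s3 = 1 XOR 1 = 0
s5 = s4 XOR x4 = 0 XOR 1 = 1
s6 = s5 XOR s4 = 1 XOR 0 = 1
s7 = s6 AND s5 = 1 AND 1 = 1
s8 = s7 AND s2 = 1 AND 1 = 1
So s8 = 1 as required.

x1=0 x2=0 x3=0 x4=1 x5=1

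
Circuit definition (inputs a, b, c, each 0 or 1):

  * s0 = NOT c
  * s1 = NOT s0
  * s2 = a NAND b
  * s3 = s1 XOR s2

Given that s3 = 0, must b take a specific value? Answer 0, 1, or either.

either

Both values of b occur among assignments with s3 = 0:
  b=0: a=0, b=0, c=1
  b=1: a=0, b=1, c=1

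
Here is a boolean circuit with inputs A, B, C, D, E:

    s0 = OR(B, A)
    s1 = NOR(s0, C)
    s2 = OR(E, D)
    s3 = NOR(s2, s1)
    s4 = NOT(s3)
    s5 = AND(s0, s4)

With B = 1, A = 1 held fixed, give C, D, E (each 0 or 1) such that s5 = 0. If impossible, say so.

Check with B = 1, A = 1 and C=1, D=0, E=0:
s0 = OR(B, A) = OR(1, 1) = 1
s1 = NOR(s0, C) = NOR(1, 1) = 0
s2 = OR(E, D) = OR(0, 0) = 0
s3 = NOR(s2, s1) = NOR(0, 0) = 1
s4 = NOT(s3) = NOT 1 = 0
s5 = AND(s0, s4) = AND(1, 0) = 0
So s5 = 0.

C=1, D=0, E=0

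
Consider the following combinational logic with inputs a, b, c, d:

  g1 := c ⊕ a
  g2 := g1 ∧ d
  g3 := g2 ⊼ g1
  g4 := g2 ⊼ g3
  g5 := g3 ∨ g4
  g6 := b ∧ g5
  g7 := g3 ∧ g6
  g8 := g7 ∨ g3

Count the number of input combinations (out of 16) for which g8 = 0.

g8 = g7 ∨ g3 must be 0, so both g7 = 0 and g3 = 0.
g7 = g3 ∧ g6 must be 0, so at least one of g3, g6 is 0.
g3 = g2 ⊼ g1 must be 0, so both g2 = 1 and g1 = 1.
Enumerating the 16 input combinations, 4 give g8 = 0 and 12 give g8 = 1.

4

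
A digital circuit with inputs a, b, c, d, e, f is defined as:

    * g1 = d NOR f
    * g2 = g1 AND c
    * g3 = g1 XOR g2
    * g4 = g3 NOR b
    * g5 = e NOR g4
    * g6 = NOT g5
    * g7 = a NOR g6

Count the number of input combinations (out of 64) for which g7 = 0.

55

g7 = a NOR g6 must be 0, so at least one of a, g6 is 1.
Enumerating the 64 input combinations, 55 give g7 = 0 and 9 give g7 = 1.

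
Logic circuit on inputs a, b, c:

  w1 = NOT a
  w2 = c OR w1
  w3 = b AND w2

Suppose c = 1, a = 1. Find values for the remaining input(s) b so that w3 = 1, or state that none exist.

w3 = b AND w2 must be 1, so both b = 1 and w2 = 1.
w2 = c OR w1 must be 1, so at least one of c, w1 is 1.
Check with c = 1, a = 1 and b=1:
w1 = NOT a = NOT 1 = 0
w2 = c OR w1 = 1 OR 0 = 1
w3 = b AND w2 = 1 AND 1 = 1
So w3 = 1.

b=1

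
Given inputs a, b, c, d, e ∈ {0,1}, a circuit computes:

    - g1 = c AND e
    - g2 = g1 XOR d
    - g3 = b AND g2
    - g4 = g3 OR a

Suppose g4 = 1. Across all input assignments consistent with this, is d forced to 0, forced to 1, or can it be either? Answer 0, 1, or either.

either

Both values of d occur among assignments with g4 = 1:
  d=0: a=0, b=1, c=1, d=0, e=1
  d=1: a=0, b=1, c=0, d=1, e=0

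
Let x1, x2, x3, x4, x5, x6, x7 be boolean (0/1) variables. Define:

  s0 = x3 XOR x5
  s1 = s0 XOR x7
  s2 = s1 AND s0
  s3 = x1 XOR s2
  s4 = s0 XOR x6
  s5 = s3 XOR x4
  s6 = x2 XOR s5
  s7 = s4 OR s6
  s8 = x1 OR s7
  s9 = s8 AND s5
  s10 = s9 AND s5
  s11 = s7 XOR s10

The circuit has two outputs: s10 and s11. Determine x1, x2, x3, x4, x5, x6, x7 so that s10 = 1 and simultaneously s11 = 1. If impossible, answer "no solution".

Check with x1=1 x2=1 x3=0 x4=1 x5=1 x6=1 x7=0:
s0 = x3 XOR x5 = 0 XOR 1 = 1
s1 = s0 XOR x7 = 1 XOR 0 = 1
s2 = s1 AND s0 = 1 AND 1 = 1
s3 = x1 XOR s2 = 1 XOR 1 = 0
s4 = s0 XOR x6 = 1 XOR 1 = 0
s5 = s3 XOR x4 = 0 XOR 1 = 1
s6 = x2 XOR s5 = 1 XOR 1 = 0
s7 = s4 OR s6 = 0 OR 0 = 0
s8 = x1 OR s7 = 1 OR 0 = 1
s9 = s8 AND s5 = 1 AND 1 = 1
s10 = s9 AND s5 = 1 AND 1 = 1
s11 = s7 XOR s10 = 0 XOR 1 = 1
So s10 = 1 and s11 = 1.

x1=1 x2=1 x3=0 x4=1 x5=1 x6=1 x7=0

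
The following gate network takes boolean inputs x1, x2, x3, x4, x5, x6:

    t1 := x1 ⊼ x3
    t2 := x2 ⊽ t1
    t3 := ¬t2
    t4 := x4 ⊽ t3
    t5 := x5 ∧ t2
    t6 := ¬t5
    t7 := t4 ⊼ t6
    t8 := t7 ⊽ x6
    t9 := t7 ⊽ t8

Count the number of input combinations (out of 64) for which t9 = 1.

t9 = t7 ⊽ t8 must be 1, so both t7 = 0 and t8 = 0.
Satisfying assignments:
  x1=1, x2=0, x3=1, x4=0, x5=0, x6=1

1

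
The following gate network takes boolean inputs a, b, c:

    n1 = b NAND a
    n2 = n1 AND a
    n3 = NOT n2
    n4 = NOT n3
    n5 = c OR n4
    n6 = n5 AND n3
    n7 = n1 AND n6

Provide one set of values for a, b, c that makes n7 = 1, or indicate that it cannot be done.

a=0, b=1, c=1

n7 = n1 AND n6 must be 1, so both n1 = 1 and n6 = 1.
Check with a=0, b=1, c=1:
n1 = b NAND a = 1 NAND 0 = 1
n2 = n1 AND a = 1 AND 0 = 0
n3 = NOT n2 = NOT 0 = 1
n4 = NOT n3 = NOT 1 = 0
n5 = c OR n4 = 1 OR 0 = 1
n6 = n5 AND n3 = 1 AND 1 = 1
n7 = n1 AND n6 = 1 AND 1 = 1
So n7 = 1 as required.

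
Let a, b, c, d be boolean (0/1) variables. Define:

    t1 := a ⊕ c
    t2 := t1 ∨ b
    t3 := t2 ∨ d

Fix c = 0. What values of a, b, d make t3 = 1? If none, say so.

a=0, b=0, d=1

Check with c = 0 and a=0, b=0, d=1:
t1 = a ⊕ c = 0 ⊕ 0 = 0
t2 = t1 ∨ b = 0 ∨ 0 = 0
t3 = t2 ∨ d = 0 ∨ 1 = 1
So t3 = 1.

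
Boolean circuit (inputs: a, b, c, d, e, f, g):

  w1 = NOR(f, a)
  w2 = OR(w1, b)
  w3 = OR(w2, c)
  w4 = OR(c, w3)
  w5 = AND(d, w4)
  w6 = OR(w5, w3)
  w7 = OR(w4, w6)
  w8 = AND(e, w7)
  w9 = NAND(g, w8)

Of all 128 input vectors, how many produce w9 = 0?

w9 = NAND(g, w8) must be 0, so both g = 1 and w8 = 1.
Enumerating the 128 input combinations, 26 give w9 = 0 and 102 give w9 = 1.

26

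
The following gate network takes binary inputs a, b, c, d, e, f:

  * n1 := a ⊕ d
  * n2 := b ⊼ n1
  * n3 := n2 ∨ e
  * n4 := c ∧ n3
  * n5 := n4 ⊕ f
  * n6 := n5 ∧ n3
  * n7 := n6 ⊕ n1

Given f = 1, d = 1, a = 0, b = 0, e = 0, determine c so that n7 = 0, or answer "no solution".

c=0

n7 = n6 ⊕ n1 must be 0, so n6 and n1 are equal.
Check with f = 1, d = 1, a = 0, b = 0, e = 0 and c=0:
n1 = a ⊕ d = 0 ⊕ 1 = 1
n2 = b ⊼ n1 = 0 ⊼ 1 = 1
n3 = n2 ∨ e = 1 ∨ 0 = 1
n4 = c ∧ n3 = 0 ∧ 1 = 0
n5 = n4 ⊕ f = 0 ⊕ 1 = 1
n6 = n5 ∧ n3 = 1 ∧ 1 = 1
n7 = n6 ⊕ n1 = 1 ⊕ 1 = 0
So n7 = 0.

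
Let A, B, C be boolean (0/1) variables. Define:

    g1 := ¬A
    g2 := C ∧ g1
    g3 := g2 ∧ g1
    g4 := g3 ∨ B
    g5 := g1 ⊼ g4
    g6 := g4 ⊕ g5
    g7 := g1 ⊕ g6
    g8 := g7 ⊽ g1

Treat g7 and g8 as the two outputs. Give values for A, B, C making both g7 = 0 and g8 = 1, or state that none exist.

Check with A=1, B=1, C=0:
g1 = ¬A = ¬1 = 0
g2 = C ∧ g1 = 0 ∧ 0 = 0
g3 = g2 ∧ g1 = 0 ∧ 0 = 0
g4 = g3 ∨ B = 0 ∨ 1 = 1
g5 = g1 ⊼ g4 = 0 ⊼ 1 = 1
g6 = g4 ⊕ g5 = 1 ⊕ 1 = 0
g7 = g1 ⊕ g6 = 0 ⊕ 0 = 0
g8 = g7 ⊽ g1 = 0 ⊽ 0 = 1
So g7 = 0 and g8 = 1.

A=1, B=1, C=0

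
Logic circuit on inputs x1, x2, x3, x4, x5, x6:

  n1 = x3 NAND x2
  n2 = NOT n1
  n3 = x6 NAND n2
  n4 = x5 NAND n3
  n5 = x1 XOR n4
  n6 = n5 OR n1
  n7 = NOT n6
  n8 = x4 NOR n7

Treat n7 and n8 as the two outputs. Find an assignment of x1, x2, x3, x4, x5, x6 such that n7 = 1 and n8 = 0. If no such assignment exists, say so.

x1=1 x2=1 x3=1 x4=0 x5=0 x6=0

Check with x1=1 x2=1 x3=1 x4=0 x5=0 x6=0:
n1 = x3 NAND x2 = 1 NAND 1 = 0
n2 = NOT n1 = NOT 0 = 1
n3 = x6 NAND n2 = 0 NAND 1 = 1
n4 = x5 NAND n3 = 0 NAND 1 = 1
n5 = x1 XOR n4 = 1 XOR 1 = 0
n6 = n5 OR n1 = 0 OR 0 = 0
n7 = NOT n6 = NOT 0 = 1
n8 = x4 NOR n7 = 0 NOR 1 = 0
So n7 = 1 and n8 = 0.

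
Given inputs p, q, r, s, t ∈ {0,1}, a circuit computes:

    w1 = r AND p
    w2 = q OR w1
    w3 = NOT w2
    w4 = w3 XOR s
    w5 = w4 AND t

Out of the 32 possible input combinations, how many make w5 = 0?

w5 = w4 AND t must be 0, so at least one of w4, t is 0.
Enumerating the 32 input combinations, 24 give w5 = 0 and 8 give w5 = 1.

24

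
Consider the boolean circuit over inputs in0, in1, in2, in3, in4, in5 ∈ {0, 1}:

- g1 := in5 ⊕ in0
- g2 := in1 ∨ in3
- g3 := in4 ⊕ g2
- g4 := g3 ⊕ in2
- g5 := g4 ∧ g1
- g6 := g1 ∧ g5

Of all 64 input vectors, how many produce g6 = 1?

16

g6 = g1 ∧ g5 must be 1, so both g1 = 1 and g5 = 1.
g1 = in5 ⊕ in0 must be 1, so in5 and in0 differ.
Enumerating the 64 input combinations, 16 give g6 = 1 and 48 give g6 = 0.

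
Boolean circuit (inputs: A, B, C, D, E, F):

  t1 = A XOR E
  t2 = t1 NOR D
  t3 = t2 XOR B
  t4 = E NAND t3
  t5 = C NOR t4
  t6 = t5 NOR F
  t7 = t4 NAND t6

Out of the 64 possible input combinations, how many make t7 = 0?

24

t7 = t4 NAND t6 must be 0, so both t4 = 1 and t6 = 1.
Enumerating the 64 input combinations, 24 give t7 = 0 and 40 give t7 = 1.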